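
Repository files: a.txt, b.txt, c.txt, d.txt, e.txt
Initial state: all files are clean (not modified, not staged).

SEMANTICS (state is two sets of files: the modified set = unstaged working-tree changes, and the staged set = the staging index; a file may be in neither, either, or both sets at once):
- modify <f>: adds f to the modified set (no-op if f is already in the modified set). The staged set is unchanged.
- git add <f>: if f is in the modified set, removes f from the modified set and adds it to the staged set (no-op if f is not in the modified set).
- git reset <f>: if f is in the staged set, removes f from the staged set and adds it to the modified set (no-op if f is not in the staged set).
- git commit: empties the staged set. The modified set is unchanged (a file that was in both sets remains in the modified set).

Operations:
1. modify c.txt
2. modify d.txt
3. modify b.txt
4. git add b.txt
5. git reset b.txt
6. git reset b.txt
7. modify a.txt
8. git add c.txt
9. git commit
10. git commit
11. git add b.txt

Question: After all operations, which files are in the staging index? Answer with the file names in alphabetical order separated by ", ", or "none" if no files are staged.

After op 1 (modify c.txt): modified={c.txt} staged={none}
After op 2 (modify d.txt): modified={c.txt, d.txt} staged={none}
After op 3 (modify b.txt): modified={b.txt, c.txt, d.txt} staged={none}
After op 4 (git add b.txt): modified={c.txt, d.txt} staged={b.txt}
After op 5 (git reset b.txt): modified={b.txt, c.txt, d.txt} staged={none}
After op 6 (git reset b.txt): modified={b.txt, c.txt, d.txt} staged={none}
After op 7 (modify a.txt): modified={a.txt, b.txt, c.txt, d.txt} staged={none}
After op 8 (git add c.txt): modified={a.txt, b.txt, d.txt} staged={c.txt}
After op 9 (git commit): modified={a.txt, b.txt, d.txt} staged={none}
After op 10 (git commit): modified={a.txt, b.txt, d.txt} staged={none}
After op 11 (git add b.txt): modified={a.txt, d.txt} staged={b.txt}

Answer: b.txt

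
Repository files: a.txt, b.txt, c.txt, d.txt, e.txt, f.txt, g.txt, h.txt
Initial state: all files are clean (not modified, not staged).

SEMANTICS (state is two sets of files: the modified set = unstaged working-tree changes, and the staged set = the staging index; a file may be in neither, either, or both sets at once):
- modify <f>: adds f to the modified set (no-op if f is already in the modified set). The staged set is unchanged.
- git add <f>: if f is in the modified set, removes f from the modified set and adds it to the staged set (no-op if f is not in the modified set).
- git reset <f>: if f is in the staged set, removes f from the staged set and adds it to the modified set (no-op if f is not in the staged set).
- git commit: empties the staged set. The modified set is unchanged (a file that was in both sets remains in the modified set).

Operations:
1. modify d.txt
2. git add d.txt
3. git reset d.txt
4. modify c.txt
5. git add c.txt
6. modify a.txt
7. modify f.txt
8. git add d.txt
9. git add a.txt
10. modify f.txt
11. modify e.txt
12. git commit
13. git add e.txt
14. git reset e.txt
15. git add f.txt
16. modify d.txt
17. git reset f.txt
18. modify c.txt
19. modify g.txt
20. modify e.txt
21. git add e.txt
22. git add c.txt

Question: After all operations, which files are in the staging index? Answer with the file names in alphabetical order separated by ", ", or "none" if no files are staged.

Answer: c.txt, e.txt

Derivation:
After op 1 (modify d.txt): modified={d.txt} staged={none}
After op 2 (git add d.txt): modified={none} staged={d.txt}
After op 3 (git reset d.txt): modified={d.txt} staged={none}
After op 4 (modify c.txt): modified={c.txt, d.txt} staged={none}
After op 5 (git add c.txt): modified={d.txt} staged={c.txt}
After op 6 (modify a.txt): modified={a.txt, d.txt} staged={c.txt}
After op 7 (modify f.txt): modified={a.txt, d.txt, f.txt} staged={c.txt}
After op 8 (git add d.txt): modified={a.txt, f.txt} staged={c.txt, d.txt}
After op 9 (git add a.txt): modified={f.txt} staged={a.txt, c.txt, d.txt}
After op 10 (modify f.txt): modified={f.txt} staged={a.txt, c.txt, d.txt}
After op 11 (modify e.txt): modified={e.txt, f.txt} staged={a.txt, c.txt, d.txt}
After op 12 (git commit): modified={e.txt, f.txt} staged={none}
After op 13 (git add e.txt): modified={f.txt} staged={e.txt}
After op 14 (git reset e.txt): modified={e.txt, f.txt} staged={none}
After op 15 (git add f.txt): modified={e.txt} staged={f.txt}
After op 16 (modify d.txt): modified={d.txt, e.txt} staged={f.txt}
After op 17 (git reset f.txt): modified={d.txt, e.txt, f.txt} staged={none}
After op 18 (modify c.txt): modified={c.txt, d.txt, e.txt, f.txt} staged={none}
After op 19 (modify g.txt): modified={c.txt, d.txt, e.txt, f.txt, g.txt} staged={none}
After op 20 (modify e.txt): modified={c.txt, d.txt, e.txt, f.txt, g.txt} staged={none}
After op 21 (git add e.txt): modified={c.txt, d.txt, f.txt, g.txt} staged={e.txt}
After op 22 (git add c.txt): modified={d.txt, f.txt, g.txt} staged={c.txt, e.txt}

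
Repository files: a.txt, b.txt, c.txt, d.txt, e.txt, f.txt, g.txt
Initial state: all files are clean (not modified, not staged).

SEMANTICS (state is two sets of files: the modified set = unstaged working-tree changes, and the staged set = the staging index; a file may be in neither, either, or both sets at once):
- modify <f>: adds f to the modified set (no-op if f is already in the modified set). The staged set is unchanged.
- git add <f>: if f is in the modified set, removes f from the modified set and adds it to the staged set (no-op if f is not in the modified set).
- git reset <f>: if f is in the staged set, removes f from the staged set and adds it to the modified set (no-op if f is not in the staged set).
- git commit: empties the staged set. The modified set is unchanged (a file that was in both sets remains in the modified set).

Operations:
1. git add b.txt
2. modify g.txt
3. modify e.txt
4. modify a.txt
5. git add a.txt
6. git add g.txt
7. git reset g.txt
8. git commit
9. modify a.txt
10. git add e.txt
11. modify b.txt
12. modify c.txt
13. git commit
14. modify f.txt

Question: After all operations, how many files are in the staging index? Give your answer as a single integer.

Answer: 0

Derivation:
After op 1 (git add b.txt): modified={none} staged={none}
After op 2 (modify g.txt): modified={g.txt} staged={none}
After op 3 (modify e.txt): modified={e.txt, g.txt} staged={none}
After op 4 (modify a.txt): modified={a.txt, e.txt, g.txt} staged={none}
After op 5 (git add a.txt): modified={e.txt, g.txt} staged={a.txt}
After op 6 (git add g.txt): modified={e.txt} staged={a.txt, g.txt}
After op 7 (git reset g.txt): modified={e.txt, g.txt} staged={a.txt}
After op 8 (git commit): modified={e.txt, g.txt} staged={none}
After op 9 (modify a.txt): modified={a.txt, e.txt, g.txt} staged={none}
After op 10 (git add e.txt): modified={a.txt, g.txt} staged={e.txt}
After op 11 (modify b.txt): modified={a.txt, b.txt, g.txt} staged={e.txt}
After op 12 (modify c.txt): modified={a.txt, b.txt, c.txt, g.txt} staged={e.txt}
After op 13 (git commit): modified={a.txt, b.txt, c.txt, g.txt} staged={none}
After op 14 (modify f.txt): modified={a.txt, b.txt, c.txt, f.txt, g.txt} staged={none}
Final staged set: {none} -> count=0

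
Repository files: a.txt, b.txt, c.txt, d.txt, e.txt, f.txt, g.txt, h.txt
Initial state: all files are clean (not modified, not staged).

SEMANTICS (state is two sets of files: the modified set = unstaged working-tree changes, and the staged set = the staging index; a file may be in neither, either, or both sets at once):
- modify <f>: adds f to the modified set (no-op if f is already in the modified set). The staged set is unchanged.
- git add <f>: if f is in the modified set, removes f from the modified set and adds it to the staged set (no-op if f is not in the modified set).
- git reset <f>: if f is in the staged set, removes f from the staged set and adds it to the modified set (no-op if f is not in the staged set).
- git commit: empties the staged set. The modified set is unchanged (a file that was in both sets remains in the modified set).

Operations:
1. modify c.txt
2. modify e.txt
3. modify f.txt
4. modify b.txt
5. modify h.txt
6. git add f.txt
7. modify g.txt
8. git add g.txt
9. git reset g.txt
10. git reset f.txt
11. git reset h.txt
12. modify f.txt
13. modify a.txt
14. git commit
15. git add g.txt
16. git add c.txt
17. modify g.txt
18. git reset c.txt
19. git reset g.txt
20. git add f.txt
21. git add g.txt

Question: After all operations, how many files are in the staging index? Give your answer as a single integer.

Answer: 2

Derivation:
After op 1 (modify c.txt): modified={c.txt} staged={none}
After op 2 (modify e.txt): modified={c.txt, e.txt} staged={none}
After op 3 (modify f.txt): modified={c.txt, e.txt, f.txt} staged={none}
After op 4 (modify b.txt): modified={b.txt, c.txt, e.txt, f.txt} staged={none}
After op 5 (modify h.txt): modified={b.txt, c.txt, e.txt, f.txt, h.txt} staged={none}
After op 6 (git add f.txt): modified={b.txt, c.txt, e.txt, h.txt} staged={f.txt}
After op 7 (modify g.txt): modified={b.txt, c.txt, e.txt, g.txt, h.txt} staged={f.txt}
After op 8 (git add g.txt): modified={b.txt, c.txt, e.txt, h.txt} staged={f.txt, g.txt}
After op 9 (git reset g.txt): modified={b.txt, c.txt, e.txt, g.txt, h.txt} staged={f.txt}
After op 10 (git reset f.txt): modified={b.txt, c.txt, e.txt, f.txt, g.txt, h.txt} staged={none}
After op 11 (git reset h.txt): modified={b.txt, c.txt, e.txt, f.txt, g.txt, h.txt} staged={none}
After op 12 (modify f.txt): modified={b.txt, c.txt, e.txt, f.txt, g.txt, h.txt} staged={none}
After op 13 (modify a.txt): modified={a.txt, b.txt, c.txt, e.txt, f.txt, g.txt, h.txt} staged={none}
After op 14 (git commit): modified={a.txt, b.txt, c.txt, e.txt, f.txt, g.txt, h.txt} staged={none}
After op 15 (git add g.txt): modified={a.txt, b.txt, c.txt, e.txt, f.txt, h.txt} staged={g.txt}
After op 16 (git add c.txt): modified={a.txt, b.txt, e.txt, f.txt, h.txt} staged={c.txt, g.txt}
After op 17 (modify g.txt): modified={a.txt, b.txt, e.txt, f.txt, g.txt, h.txt} staged={c.txt, g.txt}
After op 18 (git reset c.txt): modified={a.txt, b.txt, c.txt, e.txt, f.txt, g.txt, h.txt} staged={g.txt}
After op 19 (git reset g.txt): modified={a.txt, b.txt, c.txt, e.txt, f.txt, g.txt, h.txt} staged={none}
After op 20 (git add f.txt): modified={a.txt, b.txt, c.txt, e.txt, g.txt, h.txt} staged={f.txt}
After op 21 (git add g.txt): modified={a.txt, b.txt, c.txt, e.txt, h.txt} staged={f.txt, g.txt}
Final staged set: {f.txt, g.txt} -> count=2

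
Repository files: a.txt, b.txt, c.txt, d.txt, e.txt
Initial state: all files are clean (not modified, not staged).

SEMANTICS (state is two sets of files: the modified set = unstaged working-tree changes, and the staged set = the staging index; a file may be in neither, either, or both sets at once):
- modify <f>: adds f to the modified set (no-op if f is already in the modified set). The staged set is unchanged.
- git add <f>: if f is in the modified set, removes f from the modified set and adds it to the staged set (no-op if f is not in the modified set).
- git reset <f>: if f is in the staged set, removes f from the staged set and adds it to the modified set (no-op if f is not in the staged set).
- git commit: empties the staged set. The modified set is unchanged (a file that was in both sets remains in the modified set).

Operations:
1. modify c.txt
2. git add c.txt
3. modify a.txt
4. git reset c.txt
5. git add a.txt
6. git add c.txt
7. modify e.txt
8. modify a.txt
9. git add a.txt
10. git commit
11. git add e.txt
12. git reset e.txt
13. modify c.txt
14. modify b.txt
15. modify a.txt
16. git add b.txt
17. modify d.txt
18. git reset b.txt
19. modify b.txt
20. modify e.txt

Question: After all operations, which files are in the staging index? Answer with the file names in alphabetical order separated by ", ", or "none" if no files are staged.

Answer: none

Derivation:
After op 1 (modify c.txt): modified={c.txt} staged={none}
After op 2 (git add c.txt): modified={none} staged={c.txt}
After op 3 (modify a.txt): modified={a.txt} staged={c.txt}
After op 4 (git reset c.txt): modified={a.txt, c.txt} staged={none}
After op 5 (git add a.txt): modified={c.txt} staged={a.txt}
After op 6 (git add c.txt): modified={none} staged={a.txt, c.txt}
After op 7 (modify e.txt): modified={e.txt} staged={a.txt, c.txt}
After op 8 (modify a.txt): modified={a.txt, e.txt} staged={a.txt, c.txt}
After op 9 (git add a.txt): modified={e.txt} staged={a.txt, c.txt}
After op 10 (git commit): modified={e.txt} staged={none}
After op 11 (git add e.txt): modified={none} staged={e.txt}
After op 12 (git reset e.txt): modified={e.txt} staged={none}
After op 13 (modify c.txt): modified={c.txt, e.txt} staged={none}
After op 14 (modify b.txt): modified={b.txt, c.txt, e.txt} staged={none}
After op 15 (modify a.txt): modified={a.txt, b.txt, c.txt, e.txt} staged={none}
After op 16 (git add b.txt): modified={a.txt, c.txt, e.txt} staged={b.txt}
After op 17 (modify d.txt): modified={a.txt, c.txt, d.txt, e.txt} staged={b.txt}
After op 18 (git reset b.txt): modified={a.txt, b.txt, c.txt, d.txt, e.txt} staged={none}
After op 19 (modify b.txt): modified={a.txt, b.txt, c.txt, d.txt, e.txt} staged={none}
After op 20 (modify e.txt): modified={a.txt, b.txt, c.txt, d.txt, e.txt} staged={none}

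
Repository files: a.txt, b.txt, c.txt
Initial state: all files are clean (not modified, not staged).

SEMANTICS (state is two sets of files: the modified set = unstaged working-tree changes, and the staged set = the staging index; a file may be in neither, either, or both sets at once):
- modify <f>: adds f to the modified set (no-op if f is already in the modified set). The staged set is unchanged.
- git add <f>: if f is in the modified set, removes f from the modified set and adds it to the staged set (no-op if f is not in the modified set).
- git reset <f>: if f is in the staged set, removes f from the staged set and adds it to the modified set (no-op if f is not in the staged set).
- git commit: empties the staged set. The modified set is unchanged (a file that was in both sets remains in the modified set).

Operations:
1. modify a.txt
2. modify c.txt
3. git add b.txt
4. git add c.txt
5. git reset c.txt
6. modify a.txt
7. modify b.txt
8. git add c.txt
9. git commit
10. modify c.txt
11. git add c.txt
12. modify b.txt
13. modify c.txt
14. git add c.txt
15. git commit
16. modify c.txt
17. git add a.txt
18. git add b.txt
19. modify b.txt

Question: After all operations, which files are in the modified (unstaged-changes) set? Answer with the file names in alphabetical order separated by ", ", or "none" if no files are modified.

After op 1 (modify a.txt): modified={a.txt} staged={none}
After op 2 (modify c.txt): modified={a.txt, c.txt} staged={none}
After op 3 (git add b.txt): modified={a.txt, c.txt} staged={none}
After op 4 (git add c.txt): modified={a.txt} staged={c.txt}
After op 5 (git reset c.txt): modified={a.txt, c.txt} staged={none}
After op 6 (modify a.txt): modified={a.txt, c.txt} staged={none}
After op 7 (modify b.txt): modified={a.txt, b.txt, c.txt} staged={none}
After op 8 (git add c.txt): modified={a.txt, b.txt} staged={c.txt}
After op 9 (git commit): modified={a.txt, b.txt} staged={none}
After op 10 (modify c.txt): modified={a.txt, b.txt, c.txt} staged={none}
After op 11 (git add c.txt): modified={a.txt, b.txt} staged={c.txt}
After op 12 (modify b.txt): modified={a.txt, b.txt} staged={c.txt}
After op 13 (modify c.txt): modified={a.txt, b.txt, c.txt} staged={c.txt}
After op 14 (git add c.txt): modified={a.txt, b.txt} staged={c.txt}
After op 15 (git commit): modified={a.txt, b.txt} staged={none}
After op 16 (modify c.txt): modified={a.txt, b.txt, c.txt} staged={none}
After op 17 (git add a.txt): modified={b.txt, c.txt} staged={a.txt}
After op 18 (git add b.txt): modified={c.txt} staged={a.txt, b.txt}
After op 19 (modify b.txt): modified={b.txt, c.txt} staged={a.txt, b.txt}

Answer: b.txt, c.txt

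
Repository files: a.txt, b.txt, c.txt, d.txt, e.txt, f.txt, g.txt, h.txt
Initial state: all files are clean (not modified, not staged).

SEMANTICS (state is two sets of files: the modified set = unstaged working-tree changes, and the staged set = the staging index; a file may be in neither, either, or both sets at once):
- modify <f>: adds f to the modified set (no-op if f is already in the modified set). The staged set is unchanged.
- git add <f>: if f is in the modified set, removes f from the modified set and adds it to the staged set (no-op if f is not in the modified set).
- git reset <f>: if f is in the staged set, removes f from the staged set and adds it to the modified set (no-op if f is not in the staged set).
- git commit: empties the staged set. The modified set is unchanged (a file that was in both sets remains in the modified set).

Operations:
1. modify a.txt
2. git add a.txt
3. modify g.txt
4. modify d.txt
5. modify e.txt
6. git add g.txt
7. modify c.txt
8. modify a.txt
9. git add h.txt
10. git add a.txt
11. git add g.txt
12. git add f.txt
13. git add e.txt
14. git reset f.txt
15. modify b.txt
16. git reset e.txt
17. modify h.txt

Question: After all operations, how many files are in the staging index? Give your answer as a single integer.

After op 1 (modify a.txt): modified={a.txt} staged={none}
After op 2 (git add a.txt): modified={none} staged={a.txt}
After op 3 (modify g.txt): modified={g.txt} staged={a.txt}
After op 4 (modify d.txt): modified={d.txt, g.txt} staged={a.txt}
After op 5 (modify e.txt): modified={d.txt, e.txt, g.txt} staged={a.txt}
After op 6 (git add g.txt): modified={d.txt, e.txt} staged={a.txt, g.txt}
After op 7 (modify c.txt): modified={c.txt, d.txt, e.txt} staged={a.txt, g.txt}
After op 8 (modify a.txt): modified={a.txt, c.txt, d.txt, e.txt} staged={a.txt, g.txt}
After op 9 (git add h.txt): modified={a.txt, c.txt, d.txt, e.txt} staged={a.txt, g.txt}
After op 10 (git add a.txt): modified={c.txt, d.txt, e.txt} staged={a.txt, g.txt}
After op 11 (git add g.txt): modified={c.txt, d.txt, e.txt} staged={a.txt, g.txt}
After op 12 (git add f.txt): modified={c.txt, d.txt, e.txt} staged={a.txt, g.txt}
After op 13 (git add e.txt): modified={c.txt, d.txt} staged={a.txt, e.txt, g.txt}
After op 14 (git reset f.txt): modified={c.txt, d.txt} staged={a.txt, e.txt, g.txt}
After op 15 (modify b.txt): modified={b.txt, c.txt, d.txt} staged={a.txt, e.txt, g.txt}
After op 16 (git reset e.txt): modified={b.txt, c.txt, d.txt, e.txt} staged={a.txt, g.txt}
After op 17 (modify h.txt): modified={b.txt, c.txt, d.txt, e.txt, h.txt} staged={a.txt, g.txt}
Final staged set: {a.txt, g.txt} -> count=2

Answer: 2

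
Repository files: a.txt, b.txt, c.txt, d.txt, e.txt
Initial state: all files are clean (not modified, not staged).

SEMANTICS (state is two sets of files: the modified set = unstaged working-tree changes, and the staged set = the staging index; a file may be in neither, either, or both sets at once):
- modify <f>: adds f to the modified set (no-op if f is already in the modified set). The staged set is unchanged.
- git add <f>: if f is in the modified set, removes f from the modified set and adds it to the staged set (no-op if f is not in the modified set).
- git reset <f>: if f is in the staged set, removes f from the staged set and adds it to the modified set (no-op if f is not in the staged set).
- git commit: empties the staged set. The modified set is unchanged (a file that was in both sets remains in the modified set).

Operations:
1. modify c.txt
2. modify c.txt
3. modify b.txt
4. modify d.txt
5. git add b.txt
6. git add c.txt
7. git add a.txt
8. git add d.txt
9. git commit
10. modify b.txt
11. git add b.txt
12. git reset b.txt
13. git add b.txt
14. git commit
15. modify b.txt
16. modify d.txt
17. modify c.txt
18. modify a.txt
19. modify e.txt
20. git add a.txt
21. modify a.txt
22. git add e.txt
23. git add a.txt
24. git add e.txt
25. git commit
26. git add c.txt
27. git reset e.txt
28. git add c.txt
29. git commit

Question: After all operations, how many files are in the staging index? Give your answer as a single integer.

After op 1 (modify c.txt): modified={c.txt} staged={none}
After op 2 (modify c.txt): modified={c.txt} staged={none}
After op 3 (modify b.txt): modified={b.txt, c.txt} staged={none}
After op 4 (modify d.txt): modified={b.txt, c.txt, d.txt} staged={none}
After op 5 (git add b.txt): modified={c.txt, d.txt} staged={b.txt}
After op 6 (git add c.txt): modified={d.txt} staged={b.txt, c.txt}
After op 7 (git add a.txt): modified={d.txt} staged={b.txt, c.txt}
After op 8 (git add d.txt): modified={none} staged={b.txt, c.txt, d.txt}
After op 9 (git commit): modified={none} staged={none}
After op 10 (modify b.txt): modified={b.txt} staged={none}
After op 11 (git add b.txt): modified={none} staged={b.txt}
After op 12 (git reset b.txt): modified={b.txt} staged={none}
After op 13 (git add b.txt): modified={none} staged={b.txt}
After op 14 (git commit): modified={none} staged={none}
After op 15 (modify b.txt): modified={b.txt} staged={none}
After op 16 (modify d.txt): modified={b.txt, d.txt} staged={none}
After op 17 (modify c.txt): modified={b.txt, c.txt, d.txt} staged={none}
After op 18 (modify a.txt): modified={a.txt, b.txt, c.txt, d.txt} staged={none}
After op 19 (modify e.txt): modified={a.txt, b.txt, c.txt, d.txt, e.txt} staged={none}
After op 20 (git add a.txt): modified={b.txt, c.txt, d.txt, e.txt} staged={a.txt}
After op 21 (modify a.txt): modified={a.txt, b.txt, c.txt, d.txt, e.txt} staged={a.txt}
After op 22 (git add e.txt): modified={a.txt, b.txt, c.txt, d.txt} staged={a.txt, e.txt}
After op 23 (git add a.txt): modified={b.txt, c.txt, d.txt} staged={a.txt, e.txt}
After op 24 (git add e.txt): modified={b.txt, c.txt, d.txt} staged={a.txt, e.txt}
After op 25 (git commit): modified={b.txt, c.txt, d.txt} staged={none}
After op 26 (git add c.txt): modified={b.txt, d.txt} staged={c.txt}
After op 27 (git reset e.txt): modified={b.txt, d.txt} staged={c.txt}
After op 28 (git add c.txt): modified={b.txt, d.txt} staged={c.txt}
After op 29 (git commit): modified={b.txt, d.txt} staged={none}
Final staged set: {none} -> count=0

Answer: 0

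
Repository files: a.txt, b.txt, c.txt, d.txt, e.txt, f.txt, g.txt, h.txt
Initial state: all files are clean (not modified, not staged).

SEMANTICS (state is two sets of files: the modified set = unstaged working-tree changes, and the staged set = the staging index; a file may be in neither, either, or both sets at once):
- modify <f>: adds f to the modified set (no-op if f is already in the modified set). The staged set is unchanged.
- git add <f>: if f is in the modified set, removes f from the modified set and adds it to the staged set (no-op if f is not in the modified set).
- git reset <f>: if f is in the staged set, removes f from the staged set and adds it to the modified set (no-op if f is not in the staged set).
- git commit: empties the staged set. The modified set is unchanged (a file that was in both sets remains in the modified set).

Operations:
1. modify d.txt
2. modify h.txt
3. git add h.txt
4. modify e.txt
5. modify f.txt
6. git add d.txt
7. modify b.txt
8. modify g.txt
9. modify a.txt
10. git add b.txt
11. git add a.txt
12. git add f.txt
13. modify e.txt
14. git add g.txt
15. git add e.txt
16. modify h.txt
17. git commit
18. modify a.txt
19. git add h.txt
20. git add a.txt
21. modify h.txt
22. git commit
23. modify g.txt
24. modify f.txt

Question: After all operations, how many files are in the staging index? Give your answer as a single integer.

After op 1 (modify d.txt): modified={d.txt} staged={none}
After op 2 (modify h.txt): modified={d.txt, h.txt} staged={none}
After op 3 (git add h.txt): modified={d.txt} staged={h.txt}
After op 4 (modify e.txt): modified={d.txt, e.txt} staged={h.txt}
After op 5 (modify f.txt): modified={d.txt, e.txt, f.txt} staged={h.txt}
After op 6 (git add d.txt): modified={e.txt, f.txt} staged={d.txt, h.txt}
After op 7 (modify b.txt): modified={b.txt, e.txt, f.txt} staged={d.txt, h.txt}
After op 8 (modify g.txt): modified={b.txt, e.txt, f.txt, g.txt} staged={d.txt, h.txt}
After op 9 (modify a.txt): modified={a.txt, b.txt, e.txt, f.txt, g.txt} staged={d.txt, h.txt}
After op 10 (git add b.txt): modified={a.txt, e.txt, f.txt, g.txt} staged={b.txt, d.txt, h.txt}
After op 11 (git add a.txt): modified={e.txt, f.txt, g.txt} staged={a.txt, b.txt, d.txt, h.txt}
After op 12 (git add f.txt): modified={e.txt, g.txt} staged={a.txt, b.txt, d.txt, f.txt, h.txt}
After op 13 (modify e.txt): modified={e.txt, g.txt} staged={a.txt, b.txt, d.txt, f.txt, h.txt}
After op 14 (git add g.txt): modified={e.txt} staged={a.txt, b.txt, d.txt, f.txt, g.txt, h.txt}
After op 15 (git add e.txt): modified={none} staged={a.txt, b.txt, d.txt, e.txt, f.txt, g.txt, h.txt}
After op 16 (modify h.txt): modified={h.txt} staged={a.txt, b.txt, d.txt, e.txt, f.txt, g.txt, h.txt}
After op 17 (git commit): modified={h.txt} staged={none}
After op 18 (modify a.txt): modified={a.txt, h.txt} staged={none}
After op 19 (git add h.txt): modified={a.txt} staged={h.txt}
After op 20 (git add a.txt): modified={none} staged={a.txt, h.txt}
After op 21 (modify h.txt): modified={h.txt} staged={a.txt, h.txt}
After op 22 (git commit): modified={h.txt} staged={none}
After op 23 (modify g.txt): modified={g.txt, h.txt} staged={none}
After op 24 (modify f.txt): modified={f.txt, g.txt, h.txt} staged={none}
Final staged set: {none} -> count=0

Answer: 0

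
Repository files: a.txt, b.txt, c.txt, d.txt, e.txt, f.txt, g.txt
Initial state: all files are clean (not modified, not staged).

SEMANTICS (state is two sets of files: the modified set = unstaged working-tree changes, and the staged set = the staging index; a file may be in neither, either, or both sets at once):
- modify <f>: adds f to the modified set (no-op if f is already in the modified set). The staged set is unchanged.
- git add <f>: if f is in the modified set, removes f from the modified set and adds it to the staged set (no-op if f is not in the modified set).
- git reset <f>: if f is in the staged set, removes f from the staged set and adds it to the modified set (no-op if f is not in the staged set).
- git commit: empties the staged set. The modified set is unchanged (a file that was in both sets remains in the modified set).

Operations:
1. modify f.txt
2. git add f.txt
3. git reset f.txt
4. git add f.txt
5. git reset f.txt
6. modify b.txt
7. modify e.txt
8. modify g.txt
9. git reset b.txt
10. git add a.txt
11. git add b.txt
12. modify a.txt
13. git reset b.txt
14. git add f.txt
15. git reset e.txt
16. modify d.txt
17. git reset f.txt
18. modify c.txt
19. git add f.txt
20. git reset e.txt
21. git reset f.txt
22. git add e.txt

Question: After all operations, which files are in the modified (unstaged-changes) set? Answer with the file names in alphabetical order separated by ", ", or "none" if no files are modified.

Answer: a.txt, b.txt, c.txt, d.txt, f.txt, g.txt

Derivation:
After op 1 (modify f.txt): modified={f.txt} staged={none}
After op 2 (git add f.txt): modified={none} staged={f.txt}
After op 3 (git reset f.txt): modified={f.txt} staged={none}
After op 4 (git add f.txt): modified={none} staged={f.txt}
After op 5 (git reset f.txt): modified={f.txt} staged={none}
After op 6 (modify b.txt): modified={b.txt, f.txt} staged={none}
After op 7 (modify e.txt): modified={b.txt, e.txt, f.txt} staged={none}
After op 8 (modify g.txt): modified={b.txt, e.txt, f.txt, g.txt} staged={none}
After op 9 (git reset b.txt): modified={b.txt, e.txt, f.txt, g.txt} staged={none}
After op 10 (git add a.txt): modified={b.txt, e.txt, f.txt, g.txt} staged={none}
After op 11 (git add b.txt): modified={e.txt, f.txt, g.txt} staged={b.txt}
After op 12 (modify a.txt): modified={a.txt, e.txt, f.txt, g.txt} staged={b.txt}
After op 13 (git reset b.txt): modified={a.txt, b.txt, e.txt, f.txt, g.txt} staged={none}
After op 14 (git add f.txt): modified={a.txt, b.txt, e.txt, g.txt} staged={f.txt}
After op 15 (git reset e.txt): modified={a.txt, b.txt, e.txt, g.txt} staged={f.txt}
After op 16 (modify d.txt): modified={a.txt, b.txt, d.txt, e.txt, g.txt} staged={f.txt}
After op 17 (git reset f.txt): modified={a.txt, b.txt, d.txt, e.txt, f.txt, g.txt} staged={none}
After op 18 (modify c.txt): modified={a.txt, b.txt, c.txt, d.txt, e.txt, f.txt, g.txt} staged={none}
After op 19 (git add f.txt): modified={a.txt, b.txt, c.txt, d.txt, e.txt, g.txt} staged={f.txt}
After op 20 (git reset e.txt): modified={a.txt, b.txt, c.txt, d.txt, e.txt, g.txt} staged={f.txt}
After op 21 (git reset f.txt): modified={a.txt, b.txt, c.txt, d.txt, e.txt, f.txt, g.txt} staged={none}
After op 22 (git add e.txt): modified={a.txt, b.txt, c.txt, d.txt, f.txt, g.txt} staged={e.txt}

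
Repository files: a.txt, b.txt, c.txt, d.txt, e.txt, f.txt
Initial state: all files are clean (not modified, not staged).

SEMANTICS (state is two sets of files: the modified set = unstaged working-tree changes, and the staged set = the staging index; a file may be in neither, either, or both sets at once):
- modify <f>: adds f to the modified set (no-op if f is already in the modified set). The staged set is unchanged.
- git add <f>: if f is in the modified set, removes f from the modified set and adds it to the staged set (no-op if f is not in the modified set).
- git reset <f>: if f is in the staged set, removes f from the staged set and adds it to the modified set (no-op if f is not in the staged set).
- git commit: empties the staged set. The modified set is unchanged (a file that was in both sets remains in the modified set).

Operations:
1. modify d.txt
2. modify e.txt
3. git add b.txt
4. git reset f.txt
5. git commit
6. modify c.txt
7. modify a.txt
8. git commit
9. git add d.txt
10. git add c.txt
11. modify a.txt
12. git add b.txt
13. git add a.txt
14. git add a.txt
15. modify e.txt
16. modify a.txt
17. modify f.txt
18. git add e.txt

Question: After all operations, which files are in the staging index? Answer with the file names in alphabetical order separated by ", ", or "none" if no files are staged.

Answer: a.txt, c.txt, d.txt, e.txt

Derivation:
After op 1 (modify d.txt): modified={d.txt} staged={none}
After op 2 (modify e.txt): modified={d.txt, e.txt} staged={none}
After op 3 (git add b.txt): modified={d.txt, e.txt} staged={none}
After op 4 (git reset f.txt): modified={d.txt, e.txt} staged={none}
After op 5 (git commit): modified={d.txt, e.txt} staged={none}
After op 6 (modify c.txt): modified={c.txt, d.txt, e.txt} staged={none}
After op 7 (modify a.txt): modified={a.txt, c.txt, d.txt, e.txt} staged={none}
After op 8 (git commit): modified={a.txt, c.txt, d.txt, e.txt} staged={none}
After op 9 (git add d.txt): modified={a.txt, c.txt, e.txt} staged={d.txt}
After op 10 (git add c.txt): modified={a.txt, e.txt} staged={c.txt, d.txt}
After op 11 (modify a.txt): modified={a.txt, e.txt} staged={c.txt, d.txt}
After op 12 (git add b.txt): modified={a.txt, e.txt} staged={c.txt, d.txt}
After op 13 (git add a.txt): modified={e.txt} staged={a.txt, c.txt, d.txt}
After op 14 (git add a.txt): modified={e.txt} staged={a.txt, c.txt, d.txt}
After op 15 (modify e.txt): modified={e.txt} staged={a.txt, c.txt, d.txt}
After op 16 (modify a.txt): modified={a.txt, e.txt} staged={a.txt, c.txt, d.txt}
After op 17 (modify f.txt): modified={a.txt, e.txt, f.txt} staged={a.txt, c.txt, d.txt}
After op 18 (git add e.txt): modified={a.txt, f.txt} staged={a.txt, c.txt, d.txt, e.txt}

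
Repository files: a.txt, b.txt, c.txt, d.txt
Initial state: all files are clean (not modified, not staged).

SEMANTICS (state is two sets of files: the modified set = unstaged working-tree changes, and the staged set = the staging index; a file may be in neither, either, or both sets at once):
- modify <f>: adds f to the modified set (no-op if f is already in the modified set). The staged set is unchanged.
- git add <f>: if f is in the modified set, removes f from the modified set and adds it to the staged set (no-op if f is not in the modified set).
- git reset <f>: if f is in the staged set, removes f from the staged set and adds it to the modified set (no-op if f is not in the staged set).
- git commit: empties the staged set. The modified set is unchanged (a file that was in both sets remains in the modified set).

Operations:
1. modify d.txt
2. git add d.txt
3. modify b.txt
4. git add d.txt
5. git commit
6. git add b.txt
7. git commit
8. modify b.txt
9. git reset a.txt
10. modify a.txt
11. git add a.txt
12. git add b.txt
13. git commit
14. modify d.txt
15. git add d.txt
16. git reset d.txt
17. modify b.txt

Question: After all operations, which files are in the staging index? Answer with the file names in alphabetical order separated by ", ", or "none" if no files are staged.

Answer: none

Derivation:
After op 1 (modify d.txt): modified={d.txt} staged={none}
After op 2 (git add d.txt): modified={none} staged={d.txt}
After op 3 (modify b.txt): modified={b.txt} staged={d.txt}
After op 4 (git add d.txt): modified={b.txt} staged={d.txt}
After op 5 (git commit): modified={b.txt} staged={none}
After op 6 (git add b.txt): modified={none} staged={b.txt}
After op 7 (git commit): modified={none} staged={none}
After op 8 (modify b.txt): modified={b.txt} staged={none}
After op 9 (git reset a.txt): modified={b.txt} staged={none}
After op 10 (modify a.txt): modified={a.txt, b.txt} staged={none}
After op 11 (git add a.txt): modified={b.txt} staged={a.txt}
After op 12 (git add b.txt): modified={none} staged={a.txt, b.txt}
After op 13 (git commit): modified={none} staged={none}
After op 14 (modify d.txt): modified={d.txt} staged={none}
After op 15 (git add d.txt): modified={none} staged={d.txt}
After op 16 (git reset d.txt): modified={d.txt} staged={none}
After op 17 (modify b.txt): modified={b.txt, d.txt} staged={none}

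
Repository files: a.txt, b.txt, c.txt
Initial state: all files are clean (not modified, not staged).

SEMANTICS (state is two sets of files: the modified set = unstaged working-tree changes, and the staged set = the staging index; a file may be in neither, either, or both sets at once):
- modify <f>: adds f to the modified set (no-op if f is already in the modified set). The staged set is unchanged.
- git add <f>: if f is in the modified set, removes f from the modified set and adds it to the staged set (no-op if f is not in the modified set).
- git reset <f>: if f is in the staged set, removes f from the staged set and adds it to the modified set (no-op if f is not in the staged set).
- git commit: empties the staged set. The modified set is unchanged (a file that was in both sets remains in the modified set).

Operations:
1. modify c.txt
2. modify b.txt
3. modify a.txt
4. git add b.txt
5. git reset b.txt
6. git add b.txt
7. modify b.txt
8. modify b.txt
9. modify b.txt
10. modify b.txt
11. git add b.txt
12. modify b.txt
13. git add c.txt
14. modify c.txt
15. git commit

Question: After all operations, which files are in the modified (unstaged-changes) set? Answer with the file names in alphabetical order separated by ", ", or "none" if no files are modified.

Answer: a.txt, b.txt, c.txt

Derivation:
After op 1 (modify c.txt): modified={c.txt} staged={none}
After op 2 (modify b.txt): modified={b.txt, c.txt} staged={none}
After op 3 (modify a.txt): modified={a.txt, b.txt, c.txt} staged={none}
After op 4 (git add b.txt): modified={a.txt, c.txt} staged={b.txt}
After op 5 (git reset b.txt): modified={a.txt, b.txt, c.txt} staged={none}
After op 6 (git add b.txt): modified={a.txt, c.txt} staged={b.txt}
After op 7 (modify b.txt): modified={a.txt, b.txt, c.txt} staged={b.txt}
After op 8 (modify b.txt): modified={a.txt, b.txt, c.txt} staged={b.txt}
After op 9 (modify b.txt): modified={a.txt, b.txt, c.txt} staged={b.txt}
After op 10 (modify b.txt): modified={a.txt, b.txt, c.txt} staged={b.txt}
After op 11 (git add b.txt): modified={a.txt, c.txt} staged={b.txt}
After op 12 (modify b.txt): modified={a.txt, b.txt, c.txt} staged={b.txt}
After op 13 (git add c.txt): modified={a.txt, b.txt} staged={b.txt, c.txt}
After op 14 (modify c.txt): modified={a.txt, b.txt, c.txt} staged={b.txt, c.txt}
After op 15 (git commit): modified={a.txt, b.txt, c.txt} staged={none}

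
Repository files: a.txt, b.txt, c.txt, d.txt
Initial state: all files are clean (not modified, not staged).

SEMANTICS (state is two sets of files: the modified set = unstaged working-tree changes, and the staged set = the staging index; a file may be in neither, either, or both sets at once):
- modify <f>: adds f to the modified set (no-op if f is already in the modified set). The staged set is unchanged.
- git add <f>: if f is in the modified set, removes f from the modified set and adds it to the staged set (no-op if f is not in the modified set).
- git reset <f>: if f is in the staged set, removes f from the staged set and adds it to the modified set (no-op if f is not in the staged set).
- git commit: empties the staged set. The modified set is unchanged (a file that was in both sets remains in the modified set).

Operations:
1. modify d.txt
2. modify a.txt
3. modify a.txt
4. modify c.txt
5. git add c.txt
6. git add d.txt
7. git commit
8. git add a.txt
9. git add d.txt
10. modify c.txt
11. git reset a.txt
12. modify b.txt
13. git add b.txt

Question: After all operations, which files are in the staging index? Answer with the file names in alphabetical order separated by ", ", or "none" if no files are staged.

Answer: b.txt

Derivation:
After op 1 (modify d.txt): modified={d.txt} staged={none}
After op 2 (modify a.txt): modified={a.txt, d.txt} staged={none}
After op 3 (modify a.txt): modified={a.txt, d.txt} staged={none}
After op 4 (modify c.txt): modified={a.txt, c.txt, d.txt} staged={none}
After op 5 (git add c.txt): modified={a.txt, d.txt} staged={c.txt}
After op 6 (git add d.txt): modified={a.txt} staged={c.txt, d.txt}
After op 7 (git commit): modified={a.txt} staged={none}
After op 8 (git add a.txt): modified={none} staged={a.txt}
After op 9 (git add d.txt): modified={none} staged={a.txt}
After op 10 (modify c.txt): modified={c.txt} staged={a.txt}
After op 11 (git reset a.txt): modified={a.txt, c.txt} staged={none}
After op 12 (modify b.txt): modified={a.txt, b.txt, c.txt} staged={none}
After op 13 (git add b.txt): modified={a.txt, c.txt} staged={b.txt}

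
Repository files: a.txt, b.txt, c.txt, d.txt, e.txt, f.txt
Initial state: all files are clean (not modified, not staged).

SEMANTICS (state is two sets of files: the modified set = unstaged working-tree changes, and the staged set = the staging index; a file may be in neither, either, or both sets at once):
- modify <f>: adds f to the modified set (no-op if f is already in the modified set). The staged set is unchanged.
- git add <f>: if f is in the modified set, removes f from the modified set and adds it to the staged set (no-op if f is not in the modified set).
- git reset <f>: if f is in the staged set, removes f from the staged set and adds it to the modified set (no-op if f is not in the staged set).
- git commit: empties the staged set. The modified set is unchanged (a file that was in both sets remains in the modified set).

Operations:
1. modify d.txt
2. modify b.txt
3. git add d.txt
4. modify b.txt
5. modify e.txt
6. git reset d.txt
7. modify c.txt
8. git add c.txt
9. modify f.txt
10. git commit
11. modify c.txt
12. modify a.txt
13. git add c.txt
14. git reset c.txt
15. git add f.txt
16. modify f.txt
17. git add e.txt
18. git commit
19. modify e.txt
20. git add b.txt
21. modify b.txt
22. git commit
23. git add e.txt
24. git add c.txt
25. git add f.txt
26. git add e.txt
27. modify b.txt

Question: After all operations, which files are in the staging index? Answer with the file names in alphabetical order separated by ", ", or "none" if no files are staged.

After op 1 (modify d.txt): modified={d.txt} staged={none}
After op 2 (modify b.txt): modified={b.txt, d.txt} staged={none}
After op 3 (git add d.txt): modified={b.txt} staged={d.txt}
After op 4 (modify b.txt): modified={b.txt} staged={d.txt}
After op 5 (modify e.txt): modified={b.txt, e.txt} staged={d.txt}
After op 6 (git reset d.txt): modified={b.txt, d.txt, e.txt} staged={none}
After op 7 (modify c.txt): modified={b.txt, c.txt, d.txt, e.txt} staged={none}
After op 8 (git add c.txt): modified={b.txt, d.txt, e.txt} staged={c.txt}
After op 9 (modify f.txt): modified={b.txt, d.txt, e.txt, f.txt} staged={c.txt}
After op 10 (git commit): modified={b.txt, d.txt, e.txt, f.txt} staged={none}
After op 11 (modify c.txt): modified={b.txt, c.txt, d.txt, e.txt, f.txt} staged={none}
After op 12 (modify a.txt): modified={a.txt, b.txt, c.txt, d.txt, e.txt, f.txt} staged={none}
After op 13 (git add c.txt): modified={a.txt, b.txt, d.txt, e.txt, f.txt} staged={c.txt}
After op 14 (git reset c.txt): modified={a.txt, b.txt, c.txt, d.txt, e.txt, f.txt} staged={none}
After op 15 (git add f.txt): modified={a.txt, b.txt, c.txt, d.txt, e.txt} staged={f.txt}
After op 16 (modify f.txt): modified={a.txt, b.txt, c.txt, d.txt, e.txt, f.txt} staged={f.txt}
After op 17 (git add e.txt): modified={a.txt, b.txt, c.txt, d.txt, f.txt} staged={e.txt, f.txt}
After op 18 (git commit): modified={a.txt, b.txt, c.txt, d.txt, f.txt} staged={none}
After op 19 (modify e.txt): modified={a.txt, b.txt, c.txt, d.txt, e.txt, f.txt} staged={none}
After op 20 (git add b.txt): modified={a.txt, c.txt, d.txt, e.txt, f.txt} staged={b.txt}
After op 21 (modify b.txt): modified={a.txt, b.txt, c.txt, d.txt, e.txt, f.txt} staged={b.txt}
After op 22 (git commit): modified={a.txt, b.txt, c.txt, d.txt, e.txt, f.txt} staged={none}
After op 23 (git add e.txt): modified={a.txt, b.txt, c.txt, d.txt, f.txt} staged={e.txt}
After op 24 (git add c.txt): modified={a.txt, b.txt, d.txt, f.txt} staged={c.txt, e.txt}
After op 25 (git add f.txt): modified={a.txt, b.txt, d.txt} staged={c.txt, e.txt, f.txt}
After op 26 (git add e.txt): modified={a.txt, b.txt, d.txt} staged={c.txt, e.txt, f.txt}
After op 27 (modify b.txt): modified={a.txt, b.txt, d.txt} staged={c.txt, e.txt, f.txt}

Answer: c.txt, e.txt, f.txt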